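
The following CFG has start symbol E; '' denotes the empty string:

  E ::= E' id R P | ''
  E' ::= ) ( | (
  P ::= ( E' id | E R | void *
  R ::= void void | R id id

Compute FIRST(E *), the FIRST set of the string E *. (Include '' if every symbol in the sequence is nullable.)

Add FIRST(E)\{''} = { (, ) }; E is nullable, continue.
* is a terminal; add {*} and stop.

{ (, ), * }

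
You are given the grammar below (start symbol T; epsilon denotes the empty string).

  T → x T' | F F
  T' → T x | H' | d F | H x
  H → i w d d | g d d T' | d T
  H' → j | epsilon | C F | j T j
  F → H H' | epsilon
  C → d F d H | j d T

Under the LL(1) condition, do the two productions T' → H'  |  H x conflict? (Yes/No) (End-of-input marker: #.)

FIRST(H') = { d, j, epsilon } and FIRST(H x) = { d, g, i }.
Both contain d, so the two alternatives are not disjoint — LL(1) conflict.

Yes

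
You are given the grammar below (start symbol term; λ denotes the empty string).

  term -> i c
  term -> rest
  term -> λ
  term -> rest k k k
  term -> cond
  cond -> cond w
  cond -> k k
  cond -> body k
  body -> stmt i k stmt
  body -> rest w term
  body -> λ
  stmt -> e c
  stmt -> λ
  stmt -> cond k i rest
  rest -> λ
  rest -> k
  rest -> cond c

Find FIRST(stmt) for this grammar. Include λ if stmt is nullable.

stmt -> e c contributes {e}.
stmt -> λ contributes λ.
From stmt -> cond k i rest: add FIRST(cond) = { e, i, k, w }.
Union: FIRST(stmt) = { e, i, k, w, λ }.

{ e, i, k, w, λ }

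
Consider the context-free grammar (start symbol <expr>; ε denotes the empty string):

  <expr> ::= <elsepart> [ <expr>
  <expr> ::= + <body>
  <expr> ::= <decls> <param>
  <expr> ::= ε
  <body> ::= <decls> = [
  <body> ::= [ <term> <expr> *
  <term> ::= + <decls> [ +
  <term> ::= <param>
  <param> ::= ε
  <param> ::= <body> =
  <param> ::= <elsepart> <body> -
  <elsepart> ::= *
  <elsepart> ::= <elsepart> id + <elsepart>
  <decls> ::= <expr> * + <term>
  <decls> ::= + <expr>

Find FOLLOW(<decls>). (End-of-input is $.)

{ $, *, +, =, [ }

In <expr> ::= <decls> <param>: add FIRST(<param>)\{ε} = { *, +, [ }.
  Since <param> is nullable, also add FOLLOW(<expr>) = { $, *, +, =, [ }.
In <body> ::= <decls> = [: add FIRST(= [) = { = }.
In <term> ::= + <decls> [ +: add FIRST([ +) = { [ }.
Union: FOLLOW(<decls>) = { $, *, +, =, [ }.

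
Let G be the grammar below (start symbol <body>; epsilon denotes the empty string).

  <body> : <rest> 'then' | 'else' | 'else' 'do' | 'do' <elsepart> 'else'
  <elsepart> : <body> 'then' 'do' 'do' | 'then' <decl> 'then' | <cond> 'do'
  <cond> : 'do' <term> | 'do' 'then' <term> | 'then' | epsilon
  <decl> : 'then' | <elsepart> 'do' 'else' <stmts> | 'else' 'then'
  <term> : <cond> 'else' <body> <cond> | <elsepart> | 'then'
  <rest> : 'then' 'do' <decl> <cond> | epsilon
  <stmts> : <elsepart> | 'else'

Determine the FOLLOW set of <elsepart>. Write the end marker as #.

{ 'do', 'else', 'then' }

In <body> : 'do' <elsepart> 'else': add FIRST('else') = { 'else' }.
In <decl> : <elsepart> 'do' 'else' <stmts>: add FIRST('do' 'else' <stmts>) = { 'do' }.
In <term> : <elsepart>: <elsepart> is at the end, add FOLLOW(<term>) = { 'do', 'else', 'then' }.
In <stmts> : <elsepart>: <elsepart> is at the end, add FOLLOW(<stmts>) = { 'do', 'then' }.
Union: FOLLOW(<elsepart>) = { 'do', 'else', 'then' }.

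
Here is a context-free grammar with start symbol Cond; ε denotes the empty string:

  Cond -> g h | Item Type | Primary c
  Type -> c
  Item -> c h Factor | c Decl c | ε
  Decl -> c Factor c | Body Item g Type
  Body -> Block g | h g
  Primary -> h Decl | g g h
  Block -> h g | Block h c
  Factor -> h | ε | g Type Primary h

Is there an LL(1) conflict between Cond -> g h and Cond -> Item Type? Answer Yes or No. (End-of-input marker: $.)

No

FIRST(g h) = { g } and FIRST(Item Type) = { c }.
The FIRST sets are disjoint and neither alternative is nullable — no conflict.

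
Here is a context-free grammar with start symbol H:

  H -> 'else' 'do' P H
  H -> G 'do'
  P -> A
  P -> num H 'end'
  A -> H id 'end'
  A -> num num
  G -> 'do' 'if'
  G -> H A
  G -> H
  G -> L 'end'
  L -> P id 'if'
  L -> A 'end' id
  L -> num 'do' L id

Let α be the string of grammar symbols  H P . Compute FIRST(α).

{ 'do', 'else', num }

Add FIRST(H) = { 'do', 'else', num }; H is not nullable, stop.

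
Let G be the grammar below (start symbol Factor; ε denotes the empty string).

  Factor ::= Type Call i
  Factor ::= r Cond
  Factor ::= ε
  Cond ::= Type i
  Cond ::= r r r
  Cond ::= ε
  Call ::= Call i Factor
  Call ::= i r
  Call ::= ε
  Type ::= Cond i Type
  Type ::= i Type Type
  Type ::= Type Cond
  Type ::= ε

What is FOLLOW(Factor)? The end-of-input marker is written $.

Factor is the start symbol, so $ ∈ FOLLOW(Factor).
In Call ::= Call i Factor: Factor is at the end, add FOLLOW(Call) = { i }.
Union: FOLLOW(Factor) = { $, i }.

{ $, i }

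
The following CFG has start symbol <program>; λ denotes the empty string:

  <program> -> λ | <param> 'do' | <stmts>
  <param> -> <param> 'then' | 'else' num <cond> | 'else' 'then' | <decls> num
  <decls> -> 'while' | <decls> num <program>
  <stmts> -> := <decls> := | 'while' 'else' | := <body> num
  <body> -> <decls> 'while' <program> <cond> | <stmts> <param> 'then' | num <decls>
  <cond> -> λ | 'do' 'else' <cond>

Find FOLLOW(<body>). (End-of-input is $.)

In <stmts> -> := <body> num: add FIRST(num) = { num }.
Union: FOLLOW(<body>) = { num }.

{ num }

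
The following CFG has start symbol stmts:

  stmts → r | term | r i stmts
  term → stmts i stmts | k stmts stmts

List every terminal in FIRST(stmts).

{ k, r }

stmts → r contributes {r}.
From stmts → term: add FIRST(term) = { k, r }.
stmts → r i stmts contributes {r}.
Union: FIRST(stmts) = { k, r }.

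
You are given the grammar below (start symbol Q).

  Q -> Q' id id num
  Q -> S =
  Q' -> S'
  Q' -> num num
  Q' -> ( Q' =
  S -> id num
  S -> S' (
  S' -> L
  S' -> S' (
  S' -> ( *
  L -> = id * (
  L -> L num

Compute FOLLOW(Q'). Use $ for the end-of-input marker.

In Q -> Q' id id num: add FIRST(id id num) = { id }.
In Q' -> ( Q' =: add FIRST(=) = { = }.
Union: FOLLOW(Q') = { =, id }.

{ =, id }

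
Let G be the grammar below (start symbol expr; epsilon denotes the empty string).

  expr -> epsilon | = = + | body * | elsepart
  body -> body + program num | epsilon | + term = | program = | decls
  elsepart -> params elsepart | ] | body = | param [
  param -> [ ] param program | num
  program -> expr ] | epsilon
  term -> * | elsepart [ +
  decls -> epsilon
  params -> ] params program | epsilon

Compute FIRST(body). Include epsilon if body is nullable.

{ *, +, =, [, ], num, epsilon }

From body -> body + program num: body nullable, take FIRST(body) ∪ {+} = { *, +, =, [, ], num }.
body -> epsilon contributes epsilon.
body -> + term = contributes {+}.
From body -> program =: program nullable, take FIRST(program) ∪ {=} = { *, +, =, [, ], num }.
From body -> decls: add FIRST(decls) = { epsilon } (including epsilon since decls is nullable).
Union: FIRST(body) = { *, +, =, [, ], num, epsilon }.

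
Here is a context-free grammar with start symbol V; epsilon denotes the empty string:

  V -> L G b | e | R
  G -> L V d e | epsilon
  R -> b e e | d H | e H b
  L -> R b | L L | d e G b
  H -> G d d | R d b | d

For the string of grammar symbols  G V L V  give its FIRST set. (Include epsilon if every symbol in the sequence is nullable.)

Add FIRST(G)\{epsilon} = { b, d, e }; G is nullable, continue.
Add FIRST(V) = { b, d, e }; V is not nullable, stop.

{ b, d, e }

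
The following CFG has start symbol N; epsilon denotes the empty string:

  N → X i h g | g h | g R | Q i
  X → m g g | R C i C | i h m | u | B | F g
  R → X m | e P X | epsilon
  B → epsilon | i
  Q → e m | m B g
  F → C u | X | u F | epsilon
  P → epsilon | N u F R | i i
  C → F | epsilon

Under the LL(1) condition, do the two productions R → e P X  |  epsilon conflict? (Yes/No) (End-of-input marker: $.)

FIRST(e P X) = { e } and FIRST(epsilon) = { epsilon }.
The second alternative is nullable and FOLLOW(R) = { $, e, g, i, m, u } shares e with FIRST of the first — conflict.

Yes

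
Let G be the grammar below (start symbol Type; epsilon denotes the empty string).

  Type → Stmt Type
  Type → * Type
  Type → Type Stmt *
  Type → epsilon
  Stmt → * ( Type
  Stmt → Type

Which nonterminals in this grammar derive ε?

Directly nullable (have an epsilon-production): Type.
Stmt → Type with every symbol nullable, so Stmt is nullable.

{ Stmt, Type }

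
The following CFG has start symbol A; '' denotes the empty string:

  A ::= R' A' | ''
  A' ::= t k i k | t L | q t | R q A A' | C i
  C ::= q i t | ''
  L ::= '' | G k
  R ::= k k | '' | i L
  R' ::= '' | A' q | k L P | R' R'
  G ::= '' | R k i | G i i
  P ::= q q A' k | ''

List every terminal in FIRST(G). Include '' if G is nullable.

G ::= '' contributes ''.
From G ::= R k i: R nullable, take FIRST(R) ∪ {k} = { i, k }.
From G ::= G i i: G nullable, take FIRST(G) ∪ {i} = { i, k }.
Union: FIRST(G) = { i, k, '' }.

{ i, k, '' }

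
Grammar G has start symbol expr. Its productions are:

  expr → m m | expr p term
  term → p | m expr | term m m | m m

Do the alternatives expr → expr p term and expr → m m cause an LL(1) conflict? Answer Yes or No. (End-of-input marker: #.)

Yes

FIRST(expr p term) = { m } and FIRST(m m) = { m }.
Both contain m, so the two alternatives are not disjoint — LL(1) conflict.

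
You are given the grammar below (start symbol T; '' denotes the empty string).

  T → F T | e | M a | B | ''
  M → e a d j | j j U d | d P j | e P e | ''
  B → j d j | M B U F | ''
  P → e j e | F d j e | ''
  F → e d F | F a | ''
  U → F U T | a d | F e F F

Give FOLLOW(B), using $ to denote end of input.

In T → B: B is at the end, add FOLLOW(T) = { $, a, d, e, j }.
In B → M B U F: add FIRST(U F) = { a, e }.
Union: FOLLOW(B) = { $, a, d, e, j }.

{ $, a, d, e, j }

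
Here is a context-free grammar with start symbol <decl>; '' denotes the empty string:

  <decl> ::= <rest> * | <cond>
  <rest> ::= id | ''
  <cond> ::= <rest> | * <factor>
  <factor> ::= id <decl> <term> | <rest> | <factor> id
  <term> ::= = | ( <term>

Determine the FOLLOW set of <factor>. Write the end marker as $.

In <cond> ::= * <factor>: <factor> is at the end, add FOLLOW(<cond>) = { $, (, = }.
In <factor> ::= <factor> id: add FIRST(id) = { id }.
Union: FOLLOW(<factor>) = { $, (, =, id }.

{ $, (, =, id }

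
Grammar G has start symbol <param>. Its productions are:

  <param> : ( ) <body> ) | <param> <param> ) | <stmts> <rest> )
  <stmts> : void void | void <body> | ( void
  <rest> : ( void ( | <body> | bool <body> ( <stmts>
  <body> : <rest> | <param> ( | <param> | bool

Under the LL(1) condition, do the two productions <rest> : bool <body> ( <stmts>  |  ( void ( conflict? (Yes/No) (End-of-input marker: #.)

FIRST(bool <body> ( <stmts>) = { bool } and FIRST(( void () = { ( }.
The FIRST sets are disjoint and neither alternative is nullable — no conflict.

No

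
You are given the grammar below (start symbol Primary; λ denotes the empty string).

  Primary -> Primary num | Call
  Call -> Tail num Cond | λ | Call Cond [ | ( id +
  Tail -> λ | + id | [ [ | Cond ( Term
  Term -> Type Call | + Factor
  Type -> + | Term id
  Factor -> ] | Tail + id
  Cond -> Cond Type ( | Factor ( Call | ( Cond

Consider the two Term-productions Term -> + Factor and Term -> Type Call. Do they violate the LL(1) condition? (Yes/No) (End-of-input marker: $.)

FIRST(+ Factor) = { + } and FIRST(Type Call) = { + }.
Both contain +, so the two alternatives are not disjoint — LL(1) conflict.

Yes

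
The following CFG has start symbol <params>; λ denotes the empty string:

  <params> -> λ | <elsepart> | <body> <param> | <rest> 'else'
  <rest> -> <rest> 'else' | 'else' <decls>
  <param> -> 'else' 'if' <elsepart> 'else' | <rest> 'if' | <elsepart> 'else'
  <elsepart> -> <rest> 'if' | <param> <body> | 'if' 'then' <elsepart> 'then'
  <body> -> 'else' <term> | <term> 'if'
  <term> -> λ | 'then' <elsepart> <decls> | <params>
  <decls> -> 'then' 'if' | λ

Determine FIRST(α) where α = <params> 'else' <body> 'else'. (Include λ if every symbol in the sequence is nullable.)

Add FIRST(<params>)\{λ} = { 'else', 'if', 'then' }; <params> is nullable, continue.
'else' is a terminal; add {'else'} and stop.

{ 'else', 'if', 'then' }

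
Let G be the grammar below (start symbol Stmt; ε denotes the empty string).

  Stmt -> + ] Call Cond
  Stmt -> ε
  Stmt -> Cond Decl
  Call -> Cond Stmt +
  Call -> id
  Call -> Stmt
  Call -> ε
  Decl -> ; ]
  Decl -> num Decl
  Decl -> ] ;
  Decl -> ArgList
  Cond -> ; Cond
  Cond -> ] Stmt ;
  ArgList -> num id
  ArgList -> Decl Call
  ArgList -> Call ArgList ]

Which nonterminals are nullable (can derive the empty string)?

Directly nullable (have an ε-production): Stmt, Call.
No other nonterminal has a production whose RHS symbols are all nullable.

{ Call, Stmt }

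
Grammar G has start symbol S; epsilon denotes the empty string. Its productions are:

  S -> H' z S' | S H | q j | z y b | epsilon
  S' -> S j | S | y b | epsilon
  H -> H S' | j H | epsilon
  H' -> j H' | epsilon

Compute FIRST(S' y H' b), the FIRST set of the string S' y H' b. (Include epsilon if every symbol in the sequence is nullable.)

Add FIRST(S')\{epsilon} = { j, q, y, z }; S' is nullable, continue.
y is a terminal; add {y} and stop.

{ j, q, y, z }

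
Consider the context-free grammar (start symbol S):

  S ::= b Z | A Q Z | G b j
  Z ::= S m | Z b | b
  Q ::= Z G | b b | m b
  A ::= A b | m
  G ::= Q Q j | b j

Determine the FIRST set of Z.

From Z ::= S m: add FIRST(S) = { b, m }.
From Z ::= Z b: add FIRST(Z) = { b, m }.
Z ::= b contributes {b}.
Union: FIRST(Z) = { b, m }.

{ b, m }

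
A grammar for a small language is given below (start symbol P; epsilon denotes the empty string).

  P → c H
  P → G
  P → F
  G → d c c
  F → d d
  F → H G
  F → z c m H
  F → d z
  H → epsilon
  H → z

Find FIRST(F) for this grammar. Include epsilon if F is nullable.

F → d d contributes {d}.
From F → H G: H nullable, take FIRST(H) ∪ FIRST(G) = { d, z }.
F → z c m H contributes {z}.
F → d z contributes {d}.
Union: FIRST(F) = { d, z }.

{ d, z }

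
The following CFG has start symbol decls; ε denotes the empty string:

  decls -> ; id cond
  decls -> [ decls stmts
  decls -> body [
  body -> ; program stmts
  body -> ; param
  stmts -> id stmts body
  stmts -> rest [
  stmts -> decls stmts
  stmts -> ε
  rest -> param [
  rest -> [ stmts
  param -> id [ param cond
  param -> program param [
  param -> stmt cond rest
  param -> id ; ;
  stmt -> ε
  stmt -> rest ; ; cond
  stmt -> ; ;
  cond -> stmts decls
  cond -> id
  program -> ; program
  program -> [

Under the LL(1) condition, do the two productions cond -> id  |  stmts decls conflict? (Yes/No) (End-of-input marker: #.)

FIRST(id) = { id } and FIRST(stmts decls) = { ;, [, id }.
Both contain id, so the two alternatives are not disjoint — LL(1) conflict.

Yes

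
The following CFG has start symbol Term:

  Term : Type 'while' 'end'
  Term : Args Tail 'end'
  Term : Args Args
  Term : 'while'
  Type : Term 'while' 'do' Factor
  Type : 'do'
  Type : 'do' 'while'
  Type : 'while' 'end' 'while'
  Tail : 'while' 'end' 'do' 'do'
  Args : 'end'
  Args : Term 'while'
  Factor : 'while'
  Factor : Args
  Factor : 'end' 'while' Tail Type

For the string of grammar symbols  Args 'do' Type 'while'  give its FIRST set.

Add FIRST(Args) = { 'do', 'end', 'while' }; Args is not nullable, stop.

{ 'do', 'end', 'while' }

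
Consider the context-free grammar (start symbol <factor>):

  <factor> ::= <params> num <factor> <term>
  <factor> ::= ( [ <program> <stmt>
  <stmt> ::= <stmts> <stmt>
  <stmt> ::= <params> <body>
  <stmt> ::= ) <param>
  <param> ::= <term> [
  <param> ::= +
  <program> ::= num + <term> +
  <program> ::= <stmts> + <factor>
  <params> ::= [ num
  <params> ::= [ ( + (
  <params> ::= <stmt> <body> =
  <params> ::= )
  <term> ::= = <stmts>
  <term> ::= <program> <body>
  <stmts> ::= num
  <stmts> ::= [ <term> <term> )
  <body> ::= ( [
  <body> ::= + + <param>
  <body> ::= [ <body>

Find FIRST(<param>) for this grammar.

{ +, =, [, num }

From <param> ::= <term> [: add FIRST(<term>) = { =, [, num }.
<param> ::= + contributes {+}.
Union: FIRST(<param>) = { +, =, [, num }.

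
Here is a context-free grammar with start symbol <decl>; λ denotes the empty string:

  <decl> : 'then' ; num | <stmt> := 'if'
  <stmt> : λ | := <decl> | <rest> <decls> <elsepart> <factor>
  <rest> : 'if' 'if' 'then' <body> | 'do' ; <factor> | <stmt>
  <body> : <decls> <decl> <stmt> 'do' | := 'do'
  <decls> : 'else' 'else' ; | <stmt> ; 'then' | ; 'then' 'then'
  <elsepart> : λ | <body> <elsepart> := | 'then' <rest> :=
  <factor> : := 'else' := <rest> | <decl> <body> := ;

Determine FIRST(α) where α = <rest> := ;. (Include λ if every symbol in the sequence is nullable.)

{ 'do', 'else', 'if', :=, ; }

Add FIRST(<rest>)\{λ} = { 'do', 'else', 'if', :=, ; }; <rest> is nullable, continue.
:= is a terminal; add {:=} and stop.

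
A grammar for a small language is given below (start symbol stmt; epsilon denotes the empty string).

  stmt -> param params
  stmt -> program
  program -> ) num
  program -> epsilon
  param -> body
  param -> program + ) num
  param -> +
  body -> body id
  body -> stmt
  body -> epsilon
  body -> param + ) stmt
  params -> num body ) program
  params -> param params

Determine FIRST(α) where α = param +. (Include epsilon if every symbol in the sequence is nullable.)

{ ), +, id, num }

Add FIRST(param)\{epsilon} = { ), +, id, num }; param is nullable, continue.
+ is a terminal; add {+} and stop.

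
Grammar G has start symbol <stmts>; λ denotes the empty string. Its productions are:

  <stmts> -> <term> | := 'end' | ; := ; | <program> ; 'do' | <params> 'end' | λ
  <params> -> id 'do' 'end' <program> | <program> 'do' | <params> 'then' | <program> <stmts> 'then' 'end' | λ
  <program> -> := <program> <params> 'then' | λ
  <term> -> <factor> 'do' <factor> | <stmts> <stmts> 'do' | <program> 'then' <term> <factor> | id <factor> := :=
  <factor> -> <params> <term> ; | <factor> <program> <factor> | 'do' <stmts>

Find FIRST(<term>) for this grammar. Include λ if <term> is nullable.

From <term> -> <factor> 'do' <factor>: add FIRST(<factor>) = { 'do', 'end', 'then', :=, ;, id }.
From <term> -> <stmts> <stmts> 'do': <stmts>, <stmts> nullable, take FIRST(<stmts>) ∪ FIRST(<stmts>) ∪ {'do'} = { 'do', 'end', 'then', :=, ;, id }.
From <term> -> <program> 'then' <term> <factor>: <program> nullable, take FIRST(<program>) ∪ {'then'} = { 'then', := }.
<term> -> id <factor> := := contributes {id}.
Union: FIRST(<term>) = { 'do', 'end', 'then', :=, ;, id }.

{ 'do', 'end', 'then', :=, ;, id }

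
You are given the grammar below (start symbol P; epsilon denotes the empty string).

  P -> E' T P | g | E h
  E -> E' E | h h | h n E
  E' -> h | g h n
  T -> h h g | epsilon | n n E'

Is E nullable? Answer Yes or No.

Nullable nonterminals: T.
No production of E has an RHS whose symbols are all nullable, so E is not nullable.

No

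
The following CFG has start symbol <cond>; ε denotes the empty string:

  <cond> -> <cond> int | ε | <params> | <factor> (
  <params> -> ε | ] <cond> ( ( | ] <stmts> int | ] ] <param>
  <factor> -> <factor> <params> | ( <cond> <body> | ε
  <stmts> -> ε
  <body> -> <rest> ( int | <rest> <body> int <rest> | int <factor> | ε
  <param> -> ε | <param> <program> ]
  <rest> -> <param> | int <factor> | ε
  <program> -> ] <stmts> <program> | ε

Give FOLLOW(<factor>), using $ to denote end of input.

In <cond> -> <factor> (: add FIRST(() = { ( }.
In <factor> -> <factor> <params>: add FIRST(<params>)\{ε} = { ] }.
  Since <params> is nullable, also add FOLLOW(<factor>) = { (, ], int }.
In <body> -> int <factor>: <factor> is at the end, add FOLLOW(<body>) = { (, ], int }.
In <rest> -> int <factor>: <factor> is at the end, add FOLLOW(<rest>) = { (, ], int }.
Union: FOLLOW(<factor>) = { (, ], int }.

{ (, ], int }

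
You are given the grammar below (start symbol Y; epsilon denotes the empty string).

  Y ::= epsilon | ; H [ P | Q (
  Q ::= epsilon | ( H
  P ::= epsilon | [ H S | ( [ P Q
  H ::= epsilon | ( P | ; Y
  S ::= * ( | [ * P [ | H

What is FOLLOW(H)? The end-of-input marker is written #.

In Y ::= ; H [ P: add FIRST([ P) = { [ }.
In Q ::= ( H: H is at the end, add FOLLOW(Q) = { #, (, *, ;, [ }.
In P ::= [ H S: add FIRST(S)\{epsilon} = { (, *, ;, [ }.
  Since S is nullable, also add FOLLOW(P) = { #, (, *, ;, [ }.
In S ::= H: H is at the end, add FOLLOW(S) = { #, (, *, ;, [ }.
Union: FOLLOW(H) = { #, (, *, ;, [ }.

{ #, (, *, ;, [ }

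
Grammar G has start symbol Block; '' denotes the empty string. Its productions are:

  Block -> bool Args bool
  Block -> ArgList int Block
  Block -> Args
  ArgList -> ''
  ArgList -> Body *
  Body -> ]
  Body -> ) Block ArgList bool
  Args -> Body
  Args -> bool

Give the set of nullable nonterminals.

{ ArgList }

Directly nullable (have an ''-production): ArgList.
No other nonterminal has a production whose RHS symbols are all nullable.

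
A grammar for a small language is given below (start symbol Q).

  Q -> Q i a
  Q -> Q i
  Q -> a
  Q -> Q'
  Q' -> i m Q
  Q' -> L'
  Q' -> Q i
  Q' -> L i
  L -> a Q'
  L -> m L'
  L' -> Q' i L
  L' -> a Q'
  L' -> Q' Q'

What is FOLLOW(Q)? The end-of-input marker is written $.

Q is the start symbol, so $ ∈ FOLLOW(Q).
In Q -> Q i a: add FIRST(i a) = { i }.
In Q -> Q i: add FIRST(i) = { i }.
In Q' -> i m Q: Q is at the end, add FOLLOW(Q') = { $, a, i, m }.
In Q' -> Q i: add FIRST(i) = { i }.
Union: FOLLOW(Q) = { $, a, i, m }.

{ $, a, i, m }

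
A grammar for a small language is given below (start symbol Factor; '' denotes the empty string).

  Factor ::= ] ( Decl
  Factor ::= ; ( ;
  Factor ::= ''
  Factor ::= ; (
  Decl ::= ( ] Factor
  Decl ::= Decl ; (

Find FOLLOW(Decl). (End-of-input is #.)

In Factor ::= ] ( Decl: Decl is at the end, add FOLLOW(Factor) = { #, ; }.
In Decl ::= Decl ; (: add FIRST(; () = { ; }.
Union: FOLLOW(Decl) = { #, ; }.

{ #, ; }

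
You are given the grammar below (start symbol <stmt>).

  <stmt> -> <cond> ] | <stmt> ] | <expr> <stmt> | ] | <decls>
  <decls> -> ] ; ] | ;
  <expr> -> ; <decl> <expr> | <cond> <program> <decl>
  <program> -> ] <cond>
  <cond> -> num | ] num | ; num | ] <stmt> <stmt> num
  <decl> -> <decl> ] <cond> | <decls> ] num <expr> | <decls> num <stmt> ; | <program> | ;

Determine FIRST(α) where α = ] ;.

] is a terminal; add {]} and stop.

{ ] }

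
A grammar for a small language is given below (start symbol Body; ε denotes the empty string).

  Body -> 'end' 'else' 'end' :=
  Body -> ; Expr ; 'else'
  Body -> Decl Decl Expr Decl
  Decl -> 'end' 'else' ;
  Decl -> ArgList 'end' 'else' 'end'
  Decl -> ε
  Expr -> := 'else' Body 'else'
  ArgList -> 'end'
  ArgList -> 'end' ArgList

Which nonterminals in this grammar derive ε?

{ Decl }

Directly nullable (have an ε-production): Decl.
No other nonterminal has a production whose RHS symbols are all nullable.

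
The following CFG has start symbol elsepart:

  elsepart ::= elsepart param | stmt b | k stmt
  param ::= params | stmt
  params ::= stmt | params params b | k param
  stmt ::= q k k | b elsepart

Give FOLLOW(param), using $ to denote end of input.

{ $, b, k, q }

In elsepart ::= elsepart param: param is at the end, add FOLLOW(elsepart) = { $, b, k, q }.
In params ::= k param: param is at the end, add FOLLOW(params) = { $, b, k, q }.
Union: FOLLOW(param) = { $, b, k, q }.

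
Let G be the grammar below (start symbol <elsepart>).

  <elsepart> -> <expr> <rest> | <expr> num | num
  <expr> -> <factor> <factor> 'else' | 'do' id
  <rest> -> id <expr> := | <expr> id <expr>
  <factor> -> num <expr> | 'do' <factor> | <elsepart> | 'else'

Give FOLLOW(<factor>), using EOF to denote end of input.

{ 'do', 'else', num }

In <expr> -> <factor> <factor> 'else': add FIRST(<factor> 'else') = { 'do', 'else', num }.
In <expr> -> <factor> <factor> 'else': add FIRST('else') = { 'else' }.
In <factor> -> 'do' <factor>: <factor> is at the end, add FOLLOW(<factor>) = { 'do', 'else', num }.
Union: FOLLOW(<factor>) = { 'do', 'else', num }.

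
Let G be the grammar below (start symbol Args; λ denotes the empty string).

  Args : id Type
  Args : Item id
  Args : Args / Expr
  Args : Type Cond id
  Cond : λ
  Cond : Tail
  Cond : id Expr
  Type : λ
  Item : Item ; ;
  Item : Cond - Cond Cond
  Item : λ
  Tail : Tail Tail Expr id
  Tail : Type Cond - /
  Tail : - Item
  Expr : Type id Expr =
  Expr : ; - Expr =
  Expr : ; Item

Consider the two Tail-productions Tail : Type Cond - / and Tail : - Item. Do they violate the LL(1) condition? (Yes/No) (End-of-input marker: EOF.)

Yes

FIRST(Type Cond - /) = { -, id } and FIRST(- Item) = { - }.
Both contain -, so the two alternatives are not disjoint — LL(1) conflict.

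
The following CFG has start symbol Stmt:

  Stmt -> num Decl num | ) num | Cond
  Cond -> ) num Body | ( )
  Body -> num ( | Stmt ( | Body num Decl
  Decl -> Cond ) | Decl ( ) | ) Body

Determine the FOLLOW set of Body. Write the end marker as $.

In Cond -> ) num Body: Body is at the end, add FOLLOW(Cond) = { $, (, ) }.
In Body -> Body num Decl: add FIRST(num Decl) = { num }.
In Decl -> ) Body: Body is at the end, add FOLLOW(Decl) = { $, (, ), num }.
Union: FOLLOW(Body) = { $, (, ), num }.

{ $, (, ), num }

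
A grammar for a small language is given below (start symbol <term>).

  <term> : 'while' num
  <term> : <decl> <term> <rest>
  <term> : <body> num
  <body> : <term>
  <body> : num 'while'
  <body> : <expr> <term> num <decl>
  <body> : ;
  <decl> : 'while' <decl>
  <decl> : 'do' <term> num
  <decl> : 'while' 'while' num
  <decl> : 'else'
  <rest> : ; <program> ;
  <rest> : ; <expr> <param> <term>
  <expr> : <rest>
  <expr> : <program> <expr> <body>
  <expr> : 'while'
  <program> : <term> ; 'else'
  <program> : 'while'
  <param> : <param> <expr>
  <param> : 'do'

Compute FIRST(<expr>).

{ 'do', 'else', 'while', ;, num }

From <expr> : <rest>: add FIRST(<rest>) = { ; }.
From <expr> : <program> <expr> <body>: add FIRST(<program>) = { 'do', 'else', 'while', ;, num }.
<expr> : 'while' contributes {'while'}.
Union: FIRST(<expr>) = { 'do', 'else', 'while', ;, num }.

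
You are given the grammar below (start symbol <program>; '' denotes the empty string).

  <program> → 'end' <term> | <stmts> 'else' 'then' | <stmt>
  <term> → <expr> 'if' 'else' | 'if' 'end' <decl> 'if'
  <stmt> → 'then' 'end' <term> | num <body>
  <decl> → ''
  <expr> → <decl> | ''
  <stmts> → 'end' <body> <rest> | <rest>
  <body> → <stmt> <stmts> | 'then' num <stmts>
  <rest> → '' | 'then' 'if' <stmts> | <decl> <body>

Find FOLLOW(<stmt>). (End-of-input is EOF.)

In <program> → <stmt>: <stmt> is at the end, add FOLLOW(<program>) = { EOF }.
In <body> → <stmt> <stmts>: add FIRST(<stmts>)\{''} = { 'end', 'then', num }.
  Since <stmts> is nullable, also add FOLLOW(<body>) = { EOF, 'else', 'end', 'then', num }.
Union: FOLLOW(<stmt>) = { EOF, 'else', 'end', 'then', num }.

{ EOF, 'else', 'end', 'then', num }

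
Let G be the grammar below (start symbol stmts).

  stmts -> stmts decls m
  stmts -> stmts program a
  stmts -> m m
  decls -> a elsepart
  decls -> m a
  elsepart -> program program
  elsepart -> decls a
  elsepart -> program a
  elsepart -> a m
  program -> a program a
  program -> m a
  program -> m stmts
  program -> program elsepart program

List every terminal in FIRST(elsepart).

{ a, m }

From elsepart -> program program: add FIRST(program) = { a, m }.
From elsepart -> decls a: add FIRST(decls) = { a, m }.
From elsepart -> program a: add FIRST(program) = { a, m }.
elsepart -> a m contributes {a}.
Union: FIRST(elsepart) = { a, m }.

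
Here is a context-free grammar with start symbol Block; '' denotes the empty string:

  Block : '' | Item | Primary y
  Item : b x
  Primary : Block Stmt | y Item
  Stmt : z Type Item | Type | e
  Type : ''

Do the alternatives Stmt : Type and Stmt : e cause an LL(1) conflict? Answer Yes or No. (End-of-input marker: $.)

No

FIRST(Type) = { '' } and FIRST(e) = { e }.
The first is nullable but FOLLOW(Stmt) = { y } is disjoint from FIRST of the second.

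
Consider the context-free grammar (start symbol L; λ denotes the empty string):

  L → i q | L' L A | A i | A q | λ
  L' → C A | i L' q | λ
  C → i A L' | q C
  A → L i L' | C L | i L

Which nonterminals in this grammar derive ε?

Directly nullable (have an λ-production): L, L'.
No other nonterminal has a production whose RHS symbols are all nullable.

{ L, L' }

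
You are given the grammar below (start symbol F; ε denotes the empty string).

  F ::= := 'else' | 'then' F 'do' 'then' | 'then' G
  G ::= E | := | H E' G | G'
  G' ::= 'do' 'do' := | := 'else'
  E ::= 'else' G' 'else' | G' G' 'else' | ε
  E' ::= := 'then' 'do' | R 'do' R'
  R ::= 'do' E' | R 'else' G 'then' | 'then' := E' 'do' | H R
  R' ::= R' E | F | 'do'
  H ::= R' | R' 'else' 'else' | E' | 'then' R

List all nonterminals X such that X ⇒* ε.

Directly nullable (have an ε-production): E.
G ::= E with every symbol nullable, so G is nullable.
No other nonterminal has a production whose RHS symbols are all nullable.

{ E, G }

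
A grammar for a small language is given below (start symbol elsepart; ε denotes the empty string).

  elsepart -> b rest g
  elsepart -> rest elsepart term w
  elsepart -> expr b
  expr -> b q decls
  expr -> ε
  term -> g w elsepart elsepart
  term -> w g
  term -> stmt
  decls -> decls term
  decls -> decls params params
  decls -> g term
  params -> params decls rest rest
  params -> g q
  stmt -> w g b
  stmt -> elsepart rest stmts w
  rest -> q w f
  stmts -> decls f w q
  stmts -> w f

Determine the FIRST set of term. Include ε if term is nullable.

term -> g w elsepart elsepart contributes {g}.
term -> w g contributes {w}.
From term -> stmt: add FIRST(stmt) = { b, q, w }.
Union: FIRST(term) = { b, g, q, w }.

{ b, g, q, w }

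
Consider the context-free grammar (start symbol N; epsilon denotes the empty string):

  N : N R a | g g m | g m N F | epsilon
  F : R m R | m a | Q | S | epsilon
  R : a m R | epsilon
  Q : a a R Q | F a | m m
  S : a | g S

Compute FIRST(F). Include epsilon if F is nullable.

From F : R m R: R nullable, take FIRST(R) ∪ {m} = { a, m }.
F : m a contributes {m}.
From F : Q: add FIRST(Q) = { a, g, m }.
From F : S: add FIRST(S) = { a, g }.
F : epsilon contributes epsilon.
Union: FIRST(F) = { a, g, m, epsilon }.

{ a, g, m, epsilon }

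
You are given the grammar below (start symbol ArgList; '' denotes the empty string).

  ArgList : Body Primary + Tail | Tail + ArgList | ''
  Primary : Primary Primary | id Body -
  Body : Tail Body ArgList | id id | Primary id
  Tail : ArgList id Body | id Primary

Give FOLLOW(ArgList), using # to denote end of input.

ArgList is the start symbol, so # ∈ FOLLOW(ArgList).
In ArgList : Tail + ArgList: ArgList is at the end, add FOLLOW(ArgList) = { #, +, -, id }.
In Body : Tail Body ArgList: ArgList is at the end, add FOLLOW(Body) = { #, +, -, id }.
In Tail : ArgList id Body: add FIRST(id Body) = { id }.
Union: FOLLOW(ArgList) = { #, +, -, id }.

{ #, +, -, id }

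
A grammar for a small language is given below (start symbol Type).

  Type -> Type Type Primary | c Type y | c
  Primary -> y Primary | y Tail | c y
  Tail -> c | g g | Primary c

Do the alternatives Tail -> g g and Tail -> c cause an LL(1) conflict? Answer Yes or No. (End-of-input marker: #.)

FIRST(g g) = { g } and FIRST(c) = { c }.
The FIRST sets are disjoint and neither alternative is nullable — no conflict.

No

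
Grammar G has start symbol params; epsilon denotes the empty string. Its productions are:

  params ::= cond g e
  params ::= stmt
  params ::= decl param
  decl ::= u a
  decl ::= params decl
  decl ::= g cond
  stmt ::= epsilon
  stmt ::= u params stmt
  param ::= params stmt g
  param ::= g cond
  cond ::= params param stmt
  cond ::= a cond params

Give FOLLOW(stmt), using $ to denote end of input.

{ $, a, g, u }

In params ::= stmt: stmt is at the end, add FOLLOW(params) = { $, a, g, u }.
In stmt ::= u params stmt: stmt is at the end, add FOLLOW(stmt) = { $, a, g, u }.
In param ::= params stmt g: add FIRST(g) = { g }.
In cond ::= params param stmt: stmt is at the end, add FOLLOW(cond) = { $, a, g, u }.
Union: FOLLOW(stmt) = { $, a, g, u }.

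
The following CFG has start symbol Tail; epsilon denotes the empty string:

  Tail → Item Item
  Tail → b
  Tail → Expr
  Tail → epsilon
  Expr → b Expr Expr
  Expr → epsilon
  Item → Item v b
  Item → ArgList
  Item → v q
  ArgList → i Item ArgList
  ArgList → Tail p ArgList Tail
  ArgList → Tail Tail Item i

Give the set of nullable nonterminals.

Directly nullable (have an epsilon-production): Tail, Expr.
No other nonterminal has a production whose RHS symbols are all nullable.

{ Expr, Tail }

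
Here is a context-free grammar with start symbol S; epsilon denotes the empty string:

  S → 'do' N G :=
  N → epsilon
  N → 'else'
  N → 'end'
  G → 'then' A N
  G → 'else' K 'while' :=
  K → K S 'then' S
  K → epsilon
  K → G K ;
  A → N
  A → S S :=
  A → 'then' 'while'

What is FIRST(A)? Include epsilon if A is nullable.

From A → N: add FIRST(N) = { 'else', 'end', epsilon } (including epsilon since N is nullable).
From A → S S :=: add FIRST(S) = { 'do' }.
A → 'then' 'while' contributes {'then'}.
Union: FIRST(A) = { 'do', 'else', 'end', 'then', epsilon }.

{ 'do', 'else', 'end', 'then', epsilon }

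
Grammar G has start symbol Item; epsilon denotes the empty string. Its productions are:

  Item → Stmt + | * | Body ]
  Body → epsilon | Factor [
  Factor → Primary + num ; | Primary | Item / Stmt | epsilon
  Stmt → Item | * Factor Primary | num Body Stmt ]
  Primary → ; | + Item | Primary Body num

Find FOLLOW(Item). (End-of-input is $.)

Item is the start symbol, so $ ∈ FOLLOW(Item).
In Factor → Item / Stmt: add FIRST(/ Stmt) = { / }.
In Stmt → Item: Item is at the end, add FOLLOW(Stmt) = { +, ;, [, ] }.
In Primary → + Item: Item is at the end, add FOLLOW(Primary) = { *, +, ;, [, ], num }.
Union: FOLLOW(Item) = { $, *, +, /, ;, [, ], num }.

{ $, *, +, /, ;, [, ], num }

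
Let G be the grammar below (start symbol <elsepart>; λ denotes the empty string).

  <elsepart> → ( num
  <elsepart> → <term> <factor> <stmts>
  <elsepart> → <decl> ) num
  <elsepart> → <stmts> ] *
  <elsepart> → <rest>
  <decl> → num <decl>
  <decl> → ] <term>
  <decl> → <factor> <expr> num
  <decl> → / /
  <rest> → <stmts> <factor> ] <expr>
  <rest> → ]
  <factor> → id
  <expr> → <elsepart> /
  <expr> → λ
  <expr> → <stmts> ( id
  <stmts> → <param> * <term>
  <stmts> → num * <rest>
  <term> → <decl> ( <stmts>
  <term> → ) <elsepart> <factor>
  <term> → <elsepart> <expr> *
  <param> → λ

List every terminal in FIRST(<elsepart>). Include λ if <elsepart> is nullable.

{ (, ), *, /, ], id, num }

<elsepart> → ( num contributes {(}.
From <elsepart> → <term> <factor> <stmts>: add FIRST(<term>) = { (, ), *, /, ], id, num }.
From <elsepart> → <decl> ) num: add FIRST(<decl>) = { /, ], id, num }.
From <elsepart> → <stmts> ] *: add FIRST(<stmts>) = { *, num }.
From <elsepart> → <rest>: add FIRST(<rest>) = { *, ], num }.
Union: FIRST(<elsepart>) = { (, ), *, /, ], id, num }.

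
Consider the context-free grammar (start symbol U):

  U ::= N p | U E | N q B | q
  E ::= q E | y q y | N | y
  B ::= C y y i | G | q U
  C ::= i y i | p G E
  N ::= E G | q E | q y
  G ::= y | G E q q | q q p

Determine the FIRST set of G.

{ q, y }

G ::= y contributes {y}.
From G ::= G E q q: add FIRST(G) = { q, y }.
G ::= q q p contributes {q}.
Union: FIRST(G) = { q, y }.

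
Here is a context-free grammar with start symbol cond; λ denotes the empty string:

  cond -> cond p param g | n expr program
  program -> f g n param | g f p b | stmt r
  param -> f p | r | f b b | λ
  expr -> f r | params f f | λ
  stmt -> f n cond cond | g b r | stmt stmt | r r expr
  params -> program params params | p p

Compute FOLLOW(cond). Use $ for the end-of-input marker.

cond is the start symbol, so $ ∈ FOLLOW(cond).
In cond -> cond p param g: add FIRST(p param g) = { p }.
In stmt -> f n cond cond: add FIRST(cond) = { n }.
In stmt -> f n cond cond: cond is at the end, add FOLLOW(stmt) = { f, g, r }.
Union: FOLLOW(cond) = { $, f, g, n, p, r }.

{ $, f, g, n, p, r }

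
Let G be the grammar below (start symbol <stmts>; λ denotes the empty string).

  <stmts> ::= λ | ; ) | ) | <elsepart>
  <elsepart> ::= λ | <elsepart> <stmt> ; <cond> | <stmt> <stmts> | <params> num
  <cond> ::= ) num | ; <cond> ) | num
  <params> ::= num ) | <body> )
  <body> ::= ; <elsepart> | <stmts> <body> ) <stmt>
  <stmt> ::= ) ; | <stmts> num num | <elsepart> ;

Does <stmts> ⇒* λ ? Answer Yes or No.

<stmts> has an λ-production, so <stmts> ⇒ λ.

Yes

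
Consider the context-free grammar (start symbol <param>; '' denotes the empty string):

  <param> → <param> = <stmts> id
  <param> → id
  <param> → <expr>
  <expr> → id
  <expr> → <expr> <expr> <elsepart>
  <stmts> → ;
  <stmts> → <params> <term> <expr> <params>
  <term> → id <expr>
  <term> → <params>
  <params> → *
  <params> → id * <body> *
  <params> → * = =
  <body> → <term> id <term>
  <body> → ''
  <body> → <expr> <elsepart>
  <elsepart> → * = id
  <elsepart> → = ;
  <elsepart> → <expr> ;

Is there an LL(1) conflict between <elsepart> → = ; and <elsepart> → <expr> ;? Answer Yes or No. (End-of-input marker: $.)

No

FIRST(= ;) = { = } and FIRST(<expr> ;) = { id }.
The FIRST sets are disjoint and neither alternative is nullable — no conflict.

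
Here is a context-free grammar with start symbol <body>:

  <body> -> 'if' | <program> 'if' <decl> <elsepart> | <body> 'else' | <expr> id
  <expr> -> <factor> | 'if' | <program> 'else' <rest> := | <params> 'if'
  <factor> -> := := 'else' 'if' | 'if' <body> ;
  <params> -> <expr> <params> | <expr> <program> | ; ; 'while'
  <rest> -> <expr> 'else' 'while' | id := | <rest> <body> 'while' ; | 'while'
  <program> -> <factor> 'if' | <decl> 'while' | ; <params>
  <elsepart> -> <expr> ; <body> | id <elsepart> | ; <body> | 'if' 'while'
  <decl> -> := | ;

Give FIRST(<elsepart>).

{ 'if', :=, ;, id }

From <elsepart> -> <expr> ; <body>: add FIRST(<expr>) = { 'if', :=, ; }.
<elsepart> -> id <elsepart> contributes {id}.
<elsepart> -> ; <body> contributes {;}.
<elsepart> -> 'if' 'while' contributes {'if'}.
Union: FIRST(<elsepart>) = { 'if', :=, ;, id }.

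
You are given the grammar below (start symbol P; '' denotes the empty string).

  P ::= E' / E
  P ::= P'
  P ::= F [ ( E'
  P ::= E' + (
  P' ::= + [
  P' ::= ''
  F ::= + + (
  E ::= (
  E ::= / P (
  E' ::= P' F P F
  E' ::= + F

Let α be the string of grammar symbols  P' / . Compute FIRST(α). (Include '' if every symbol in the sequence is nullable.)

{ +, / }

Add FIRST(P')\{''} = { + }; P' is nullable, continue.
/ is a terminal; add {/} and stop.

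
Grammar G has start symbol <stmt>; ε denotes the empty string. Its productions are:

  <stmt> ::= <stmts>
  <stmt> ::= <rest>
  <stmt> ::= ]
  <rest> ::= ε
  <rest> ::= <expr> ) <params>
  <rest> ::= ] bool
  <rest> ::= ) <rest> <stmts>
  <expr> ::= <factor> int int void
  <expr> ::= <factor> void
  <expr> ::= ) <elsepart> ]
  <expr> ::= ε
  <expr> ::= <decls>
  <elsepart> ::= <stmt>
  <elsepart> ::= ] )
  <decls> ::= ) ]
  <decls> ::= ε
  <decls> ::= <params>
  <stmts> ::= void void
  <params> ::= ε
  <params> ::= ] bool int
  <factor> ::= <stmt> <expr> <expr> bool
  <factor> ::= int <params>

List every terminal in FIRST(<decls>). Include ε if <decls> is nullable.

{ ), ], ε }

<decls> ::= ) ] contributes {)}.
<decls> ::= ε contributes ε.
From <decls> ::= <params>: add FIRST(<params>) = { ], ε } (including ε since <params> is nullable).
Union: FIRST(<decls>) = { ), ], ε }.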